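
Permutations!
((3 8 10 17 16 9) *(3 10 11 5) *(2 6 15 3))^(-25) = (2 3 5 15 11 6 8)(9 16 17 10) = [0, 1, 3, 5, 4, 15, 8, 7, 2, 16, 9, 6, 12, 13, 14, 11, 17, 10]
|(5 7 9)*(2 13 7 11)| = 6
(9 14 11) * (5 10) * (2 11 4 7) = (2 11 9 14 4 7)(5 10) = [0, 1, 11, 3, 7, 10, 6, 2, 8, 14, 5, 9, 12, 13, 4]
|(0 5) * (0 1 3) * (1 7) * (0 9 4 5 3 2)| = 8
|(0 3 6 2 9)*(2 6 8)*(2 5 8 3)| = |(0 2 9)(5 8)| = 6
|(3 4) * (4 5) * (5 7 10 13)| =|(3 7 10 13 5 4)| =6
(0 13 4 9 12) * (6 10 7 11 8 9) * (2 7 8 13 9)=(0 9 12)(2 7 11 13 4 6 10 8)=[9, 1, 7, 3, 6, 5, 10, 11, 2, 12, 8, 13, 0, 4]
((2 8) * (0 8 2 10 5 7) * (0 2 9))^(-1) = (0 9 2 7 5 10 8) = [9, 1, 7, 3, 4, 10, 6, 5, 0, 2, 8]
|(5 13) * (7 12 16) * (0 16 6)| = |(0 16 7 12 6)(5 13)| = 10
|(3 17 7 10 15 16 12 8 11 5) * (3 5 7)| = |(3 17)(7 10 15 16 12 8 11)| = 14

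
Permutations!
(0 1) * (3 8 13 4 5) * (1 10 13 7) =(0 10 13 4 5 3 8 7 1) =[10, 0, 2, 8, 5, 3, 6, 1, 7, 9, 13, 11, 12, 4]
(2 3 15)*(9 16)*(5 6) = (2 3 15)(5 6)(9 16) = [0, 1, 3, 15, 4, 6, 5, 7, 8, 16, 10, 11, 12, 13, 14, 2, 9]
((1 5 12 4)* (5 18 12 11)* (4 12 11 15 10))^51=(1 11 15 4 18 5 10)=[0, 11, 2, 3, 18, 10, 6, 7, 8, 9, 1, 15, 12, 13, 14, 4, 16, 17, 5]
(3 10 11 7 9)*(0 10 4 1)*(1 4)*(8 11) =(0 10 8 11 7 9 3 1) =[10, 0, 2, 1, 4, 5, 6, 9, 11, 3, 8, 7]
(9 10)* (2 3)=[0, 1, 3, 2, 4, 5, 6, 7, 8, 10, 9]=(2 3)(9 10)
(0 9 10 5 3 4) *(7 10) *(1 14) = (0 9 7 10 5 3 4)(1 14) = [9, 14, 2, 4, 0, 3, 6, 10, 8, 7, 5, 11, 12, 13, 1]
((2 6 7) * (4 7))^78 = (2 4)(6 7) = [0, 1, 4, 3, 2, 5, 7, 6]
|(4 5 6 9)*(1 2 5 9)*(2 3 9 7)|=8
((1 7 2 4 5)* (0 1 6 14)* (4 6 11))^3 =(0 2)(1 6)(7 14) =[2, 6, 0, 3, 4, 5, 1, 14, 8, 9, 10, 11, 12, 13, 7]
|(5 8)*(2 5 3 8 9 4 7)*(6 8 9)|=|(2 5 6 8 3 9 4 7)|=8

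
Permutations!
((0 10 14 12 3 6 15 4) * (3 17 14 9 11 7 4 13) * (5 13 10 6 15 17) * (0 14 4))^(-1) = (0 7 11 9 10 15 3 13 5 12 14 4 17 6) = [7, 1, 2, 13, 17, 12, 0, 11, 8, 10, 15, 9, 14, 5, 4, 3, 16, 6]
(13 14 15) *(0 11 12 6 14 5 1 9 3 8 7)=(0 11 12 6 14 15 13 5 1 9 3 8 7)=[11, 9, 2, 8, 4, 1, 14, 0, 7, 3, 10, 12, 6, 5, 15, 13]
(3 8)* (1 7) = [0, 7, 2, 8, 4, 5, 6, 1, 3] = (1 7)(3 8)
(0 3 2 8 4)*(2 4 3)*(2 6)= (0 6 2 8 3 4)= [6, 1, 8, 4, 0, 5, 2, 7, 3]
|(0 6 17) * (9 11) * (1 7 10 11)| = |(0 6 17)(1 7 10 11 9)| = 15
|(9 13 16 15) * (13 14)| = |(9 14 13 16 15)| = 5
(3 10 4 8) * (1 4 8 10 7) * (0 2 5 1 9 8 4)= (0 2 5 1)(3 7 9 8)(4 10)= [2, 0, 5, 7, 10, 1, 6, 9, 3, 8, 4]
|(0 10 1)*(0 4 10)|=|(1 4 10)|=3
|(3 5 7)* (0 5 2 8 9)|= |(0 5 7 3 2 8 9)|= 7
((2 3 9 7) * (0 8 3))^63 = (0 9)(2 3)(7 8) = [9, 1, 3, 2, 4, 5, 6, 8, 7, 0]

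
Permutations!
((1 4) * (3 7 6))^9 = (7)(1 4) = [0, 4, 2, 3, 1, 5, 6, 7]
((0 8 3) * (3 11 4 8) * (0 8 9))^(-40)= (0 8 4)(3 11 9)= [8, 1, 2, 11, 0, 5, 6, 7, 4, 3, 10, 9]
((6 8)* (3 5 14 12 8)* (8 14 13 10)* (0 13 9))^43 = [8, 1, 2, 0, 4, 13, 9, 7, 5, 10, 3, 11, 14, 6, 12] = (0 8 5 13 6 9 10 3)(12 14)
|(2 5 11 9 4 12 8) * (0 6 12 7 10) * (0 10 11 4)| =|(0 6 12 8 2 5 4 7 11 9)| =10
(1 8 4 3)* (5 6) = (1 8 4 3)(5 6) = [0, 8, 2, 1, 3, 6, 5, 7, 4]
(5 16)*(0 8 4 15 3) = (0 8 4 15 3)(5 16) = [8, 1, 2, 0, 15, 16, 6, 7, 4, 9, 10, 11, 12, 13, 14, 3, 5]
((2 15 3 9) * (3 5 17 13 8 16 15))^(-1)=[0, 1, 9, 2, 4, 15, 6, 7, 13, 3, 10, 11, 12, 17, 14, 16, 8, 5]=(2 9 3)(5 15 16 8 13 17)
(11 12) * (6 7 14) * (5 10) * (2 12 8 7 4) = (2 12 11 8 7 14 6 4)(5 10) = [0, 1, 12, 3, 2, 10, 4, 14, 7, 9, 5, 8, 11, 13, 6]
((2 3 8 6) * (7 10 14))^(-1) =(2 6 8 3)(7 14 10) =[0, 1, 6, 2, 4, 5, 8, 14, 3, 9, 7, 11, 12, 13, 10]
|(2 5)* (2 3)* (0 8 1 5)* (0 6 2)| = |(0 8 1 5 3)(2 6)| = 10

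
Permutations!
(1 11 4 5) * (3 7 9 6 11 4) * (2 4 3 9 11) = [0, 3, 4, 7, 5, 1, 2, 11, 8, 6, 10, 9] = (1 3 7 11 9 6 2 4 5)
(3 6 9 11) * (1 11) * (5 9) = (1 11 3 6 5 9) = [0, 11, 2, 6, 4, 9, 5, 7, 8, 1, 10, 3]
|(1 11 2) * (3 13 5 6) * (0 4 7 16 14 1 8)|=36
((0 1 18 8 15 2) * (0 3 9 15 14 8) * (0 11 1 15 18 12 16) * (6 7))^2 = (0 2 9 11 12)(1 16 15 3 18) = [2, 16, 9, 18, 4, 5, 6, 7, 8, 11, 10, 12, 0, 13, 14, 3, 15, 17, 1]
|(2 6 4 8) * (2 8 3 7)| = |(8)(2 6 4 3 7)| = 5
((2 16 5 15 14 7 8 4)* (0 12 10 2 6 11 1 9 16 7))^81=(0 4 5 2 1)(6 15 7 9 12)(8 16 10 11 14)=[4, 0, 1, 3, 5, 2, 15, 9, 16, 12, 11, 14, 6, 13, 8, 7, 10]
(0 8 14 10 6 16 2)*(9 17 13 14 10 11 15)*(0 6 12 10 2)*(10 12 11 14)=[8, 1, 6, 3, 4, 5, 16, 7, 2, 17, 11, 15, 12, 10, 14, 9, 0, 13]=(0 8 2 6 16)(9 17 13 10 11 15)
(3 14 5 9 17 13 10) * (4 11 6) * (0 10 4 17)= (0 10 3 14 5 9)(4 11 6 17 13)= [10, 1, 2, 14, 11, 9, 17, 7, 8, 0, 3, 6, 12, 4, 5, 15, 16, 13]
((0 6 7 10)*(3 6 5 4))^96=(0 7 3 5 10 6 4)=[7, 1, 2, 5, 0, 10, 4, 3, 8, 9, 6]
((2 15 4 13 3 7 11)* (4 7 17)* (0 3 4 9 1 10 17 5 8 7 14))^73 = (0 3 5 8 7 11 2 15 14)(1 10 17 9)(4 13) = [3, 10, 15, 5, 13, 8, 6, 11, 7, 1, 17, 2, 12, 4, 0, 14, 16, 9]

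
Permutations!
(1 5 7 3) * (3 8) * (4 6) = (1 5 7 8 3)(4 6) = [0, 5, 2, 1, 6, 7, 4, 8, 3]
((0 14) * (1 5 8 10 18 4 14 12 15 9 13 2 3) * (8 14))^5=(0 2)(1 15)(3 12)(4 8 10 18)(5 9)(13 14)=[2, 15, 0, 12, 8, 9, 6, 7, 10, 5, 18, 11, 3, 14, 13, 1, 16, 17, 4]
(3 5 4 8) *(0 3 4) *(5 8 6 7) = (0 3 8 4 6 7 5) = [3, 1, 2, 8, 6, 0, 7, 5, 4]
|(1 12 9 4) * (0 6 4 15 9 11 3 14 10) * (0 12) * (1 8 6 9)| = 60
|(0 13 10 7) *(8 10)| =5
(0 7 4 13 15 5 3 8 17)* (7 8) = (0 8 17)(3 7 4 13 15 5) = [8, 1, 2, 7, 13, 3, 6, 4, 17, 9, 10, 11, 12, 15, 14, 5, 16, 0]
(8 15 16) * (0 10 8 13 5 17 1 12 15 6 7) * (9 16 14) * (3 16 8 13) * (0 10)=[0, 12, 2, 16, 4, 17, 7, 10, 6, 8, 13, 11, 15, 5, 9, 14, 3, 1]=(1 12 15 14 9 8 6 7 10 13 5 17)(3 16)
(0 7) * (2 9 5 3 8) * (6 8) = (0 7)(2 9 5 3 6 8) = [7, 1, 9, 6, 4, 3, 8, 0, 2, 5]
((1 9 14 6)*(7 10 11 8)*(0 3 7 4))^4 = (14)(0 11 3 8 7 4 10) = [11, 1, 2, 8, 10, 5, 6, 4, 7, 9, 0, 3, 12, 13, 14]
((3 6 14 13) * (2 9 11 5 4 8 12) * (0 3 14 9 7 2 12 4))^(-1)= (0 5 11 9 6 3)(2 7)(4 8)(13 14)= [5, 1, 7, 0, 8, 11, 3, 2, 4, 6, 10, 9, 12, 14, 13]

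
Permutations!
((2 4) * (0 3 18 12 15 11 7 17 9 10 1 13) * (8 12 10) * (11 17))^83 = (0 13 1 10 18 3)(2 4)(7 11)(8 17 12 9 15) = [13, 10, 4, 0, 2, 5, 6, 11, 17, 15, 18, 7, 9, 1, 14, 8, 16, 12, 3]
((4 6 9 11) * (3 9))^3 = (3 4 9 6 11) = [0, 1, 2, 4, 9, 5, 11, 7, 8, 6, 10, 3]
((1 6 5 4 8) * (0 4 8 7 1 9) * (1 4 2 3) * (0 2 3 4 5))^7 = [6, 3, 4, 0, 7, 8, 1, 5, 9, 2] = (0 6 1 3)(2 4 7 5 8 9)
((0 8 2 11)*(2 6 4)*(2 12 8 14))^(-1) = (0 11 2 14)(4 6 8 12) = [11, 1, 14, 3, 6, 5, 8, 7, 12, 9, 10, 2, 4, 13, 0]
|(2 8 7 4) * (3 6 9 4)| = |(2 8 7 3 6 9 4)| = 7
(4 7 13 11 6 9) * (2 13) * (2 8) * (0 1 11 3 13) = (0 1 11 6 9 4 7 8 2)(3 13) = [1, 11, 0, 13, 7, 5, 9, 8, 2, 4, 10, 6, 12, 3]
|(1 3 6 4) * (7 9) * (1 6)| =|(1 3)(4 6)(7 9)| =2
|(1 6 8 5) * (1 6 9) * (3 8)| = |(1 9)(3 8 5 6)| = 4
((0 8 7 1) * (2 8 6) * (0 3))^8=[6, 3, 8, 0, 4, 5, 2, 1, 7]=(0 6 2 8 7 1 3)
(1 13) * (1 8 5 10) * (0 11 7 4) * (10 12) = [11, 13, 2, 3, 0, 12, 6, 4, 5, 9, 1, 7, 10, 8] = (0 11 7 4)(1 13 8 5 12 10)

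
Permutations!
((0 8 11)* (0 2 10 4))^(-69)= (0 2)(4 11)(8 10)= [2, 1, 0, 3, 11, 5, 6, 7, 10, 9, 8, 4]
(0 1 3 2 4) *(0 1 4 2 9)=(0 4 1 3 9)=[4, 3, 2, 9, 1, 5, 6, 7, 8, 0]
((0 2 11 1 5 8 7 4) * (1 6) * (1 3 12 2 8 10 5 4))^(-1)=(0 4 1 7 8)(2 12 3 6 11)(5 10)=[4, 7, 12, 6, 1, 10, 11, 8, 0, 9, 5, 2, 3]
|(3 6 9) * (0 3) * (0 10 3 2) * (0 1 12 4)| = |(0 2 1 12 4)(3 6 9 10)| = 20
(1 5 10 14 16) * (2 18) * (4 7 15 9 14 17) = [0, 5, 18, 3, 7, 10, 6, 15, 8, 14, 17, 11, 12, 13, 16, 9, 1, 4, 2] = (1 5 10 17 4 7 15 9 14 16)(2 18)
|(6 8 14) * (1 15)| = 6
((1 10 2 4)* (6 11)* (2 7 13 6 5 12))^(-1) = (1 4 2 12 5 11 6 13 7 10) = [0, 4, 12, 3, 2, 11, 13, 10, 8, 9, 1, 6, 5, 7]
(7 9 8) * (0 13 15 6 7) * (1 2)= (0 13 15 6 7 9 8)(1 2)= [13, 2, 1, 3, 4, 5, 7, 9, 0, 8, 10, 11, 12, 15, 14, 6]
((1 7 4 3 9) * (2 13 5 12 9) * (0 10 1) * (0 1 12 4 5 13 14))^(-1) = (0 14 2 3 4 5 7 1 9 12 10) = [14, 9, 3, 4, 5, 7, 6, 1, 8, 12, 0, 11, 10, 13, 2]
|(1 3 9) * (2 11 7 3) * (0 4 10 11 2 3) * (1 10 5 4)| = |(0 1 3 9 10 11 7)(4 5)| = 14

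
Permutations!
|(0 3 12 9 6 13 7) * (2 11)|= |(0 3 12 9 6 13 7)(2 11)|= 14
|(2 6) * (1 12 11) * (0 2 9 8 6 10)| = 3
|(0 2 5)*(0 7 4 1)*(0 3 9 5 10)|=|(0 2 10)(1 3 9 5 7 4)|=6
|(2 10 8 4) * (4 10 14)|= |(2 14 4)(8 10)|= 6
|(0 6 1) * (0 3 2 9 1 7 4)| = |(0 6 7 4)(1 3 2 9)| = 4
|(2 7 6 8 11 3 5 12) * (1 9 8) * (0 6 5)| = |(0 6 1 9 8 11 3)(2 7 5 12)| = 28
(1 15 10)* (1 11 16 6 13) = (1 15 10 11 16 6 13) = [0, 15, 2, 3, 4, 5, 13, 7, 8, 9, 11, 16, 12, 1, 14, 10, 6]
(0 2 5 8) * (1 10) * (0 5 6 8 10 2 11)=[11, 2, 6, 3, 4, 10, 8, 7, 5, 9, 1, 0]=(0 11)(1 2 6 8 5 10)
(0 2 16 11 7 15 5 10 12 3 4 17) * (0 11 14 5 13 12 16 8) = (0 2 8)(3 4 17 11 7 15 13 12)(5 10 16 14) = [2, 1, 8, 4, 17, 10, 6, 15, 0, 9, 16, 7, 3, 12, 5, 13, 14, 11]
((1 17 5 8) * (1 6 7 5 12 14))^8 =(17) =[0, 1, 2, 3, 4, 5, 6, 7, 8, 9, 10, 11, 12, 13, 14, 15, 16, 17]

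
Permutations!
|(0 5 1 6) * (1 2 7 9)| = |(0 5 2 7 9 1 6)| = 7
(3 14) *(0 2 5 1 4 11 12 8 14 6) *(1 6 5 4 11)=(0 2 4 1 11 12 8 14 3 5 6)=[2, 11, 4, 5, 1, 6, 0, 7, 14, 9, 10, 12, 8, 13, 3]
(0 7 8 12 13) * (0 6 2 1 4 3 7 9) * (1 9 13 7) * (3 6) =[13, 4, 9, 1, 6, 5, 2, 8, 12, 0, 10, 11, 7, 3] =(0 13 3 1 4 6 2 9)(7 8 12)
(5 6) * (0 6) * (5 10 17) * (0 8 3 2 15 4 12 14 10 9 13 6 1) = (0 1)(2 15 4 12 14 10 17 5 8 3)(6 9 13) = [1, 0, 15, 2, 12, 8, 9, 7, 3, 13, 17, 11, 14, 6, 10, 4, 16, 5]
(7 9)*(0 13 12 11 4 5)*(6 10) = (0 13 12 11 4 5)(6 10)(7 9) = [13, 1, 2, 3, 5, 0, 10, 9, 8, 7, 6, 4, 11, 12]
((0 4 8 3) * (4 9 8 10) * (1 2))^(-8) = (10) = [0, 1, 2, 3, 4, 5, 6, 7, 8, 9, 10]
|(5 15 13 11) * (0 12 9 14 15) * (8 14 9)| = |(0 12 8 14 15 13 11 5)| = 8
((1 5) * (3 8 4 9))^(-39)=(1 5)(3 8 4 9)=[0, 5, 2, 8, 9, 1, 6, 7, 4, 3]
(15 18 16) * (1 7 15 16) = (1 7 15 18) = [0, 7, 2, 3, 4, 5, 6, 15, 8, 9, 10, 11, 12, 13, 14, 18, 16, 17, 1]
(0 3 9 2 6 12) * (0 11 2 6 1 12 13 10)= [3, 12, 1, 9, 4, 5, 13, 7, 8, 6, 0, 2, 11, 10]= (0 3 9 6 13 10)(1 12 11 2)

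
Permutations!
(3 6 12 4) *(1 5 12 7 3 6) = (1 5 12 4 6 7 3) = [0, 5, 2, 1, 6, 12, 7, 3, 8, 9, 10, 11, 4]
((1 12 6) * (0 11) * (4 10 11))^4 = (1 12 6) = [0, 12, 2, 3, 4, 5, 1, 7, 8, 9, 10, 11, 6]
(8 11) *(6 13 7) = (6 13 7)(8 11) = [0, 1, 2, 3, 4, 5, 13, 6, 11, 9, 10, 8, 12, 7]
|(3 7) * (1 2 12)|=6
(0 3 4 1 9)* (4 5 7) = (0 3 5 7 4 1 9) = [3, 9, 2, 5, 1, 7, 6, 4, 8, 0]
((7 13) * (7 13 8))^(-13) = [0, 1, 2, 3, 4, 5, 6, 8, 7, 9, 10, 11, 12, 13] = (13)(7 8)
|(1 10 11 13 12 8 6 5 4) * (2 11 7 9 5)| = 6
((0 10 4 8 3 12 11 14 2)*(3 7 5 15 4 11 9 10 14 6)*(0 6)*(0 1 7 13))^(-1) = (0 13 8 4 15 5 7 1 11 10 9 12 3 6 2 14) = [13, 11, 14, 6, 15, 7, 2, 1, 4, 12, 9, 10, 3, 8, 0, 5]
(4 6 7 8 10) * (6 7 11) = [0, 1, 2, 3, 7, 5, 11, 8, 10, 9, 4, 6] = (4 7 8 10)(6 11)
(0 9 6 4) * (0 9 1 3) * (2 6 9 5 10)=(0 1 3)(2 6 4 5 10)=[1, 3, 6, 0, 5, 10, 4, 7, 8, 9, 2]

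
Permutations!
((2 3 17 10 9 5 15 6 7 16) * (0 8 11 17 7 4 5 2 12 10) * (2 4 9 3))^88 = (17)(3 12 7 10 16)(4 6 5 9 15) = [0, 1, 2, 12, 6, 9, 5, 10, 8, 15, 16, 11, 7, 13, 14, 4, 3, 17]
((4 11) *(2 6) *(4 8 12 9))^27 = (2 6)(4 8 9 11 12) = [0, 1, 6, 3, 8, 5, 2, 7, 9, 11, 10, 12, 4]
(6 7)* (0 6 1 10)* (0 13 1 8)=[6, 10, 2, 3, 4, 5, 7, 8, 0, 9, 13, 11, 12, 1]=(0 6 7 8)(1 10 13)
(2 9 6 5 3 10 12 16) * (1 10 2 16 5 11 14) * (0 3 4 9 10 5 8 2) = (16)(0 3)(1 5 4 9 6 11 14)(2 10 12 8) = [3, 5, 10, 0, 9, 4, 11, 7, 2, 6, 12, 14, 8, 13, 1, 15, 16]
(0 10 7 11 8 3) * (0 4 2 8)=[10, 1, 8, 4, 2, 5, 6, 11, 3, 9, 7, 0]=(0 10 7 11)(2 8 3 4)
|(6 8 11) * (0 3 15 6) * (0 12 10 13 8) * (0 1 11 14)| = 11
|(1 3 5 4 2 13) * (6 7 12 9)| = |(1 3 5 4 2 13)(6 7 12 9)| = 12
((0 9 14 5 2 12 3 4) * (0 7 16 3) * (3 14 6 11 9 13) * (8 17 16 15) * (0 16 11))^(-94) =[15, 1, 12, 17, 11, 2, 7, 9, 0, 4, 10, 3, 16, 8, 5, 6, 14, 13] =(0 15 6 7 9 4 11 3 17 13 8)(2 12 16 14 5)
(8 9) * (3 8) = (3 8 9) = [0, 1, 2, 8, 4, 5, 6, 7, 9, 3]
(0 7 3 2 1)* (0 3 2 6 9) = (0 7 2 1 3 6 9) = [7, 3, 1, 6, 4, 5, 9, 2, 8, 0]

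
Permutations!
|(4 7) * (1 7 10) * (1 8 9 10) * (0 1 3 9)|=8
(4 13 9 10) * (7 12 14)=(4 13 9 10)(7 12 14)=[0, 1, 2, 3, 13, 5, 6, 12, 8, 10, 4, 11, 14, 9, 7]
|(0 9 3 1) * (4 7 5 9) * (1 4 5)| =|(0 5 9 3 4 7 1)| =7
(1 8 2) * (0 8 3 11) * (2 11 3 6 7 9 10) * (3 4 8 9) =(0 9 10 2 1 6 7 3 4 8 11) =[9, 6, 1, 4, 8, 5, 7, 3, 11, 10, 2, 0]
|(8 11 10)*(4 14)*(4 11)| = 5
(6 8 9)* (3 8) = (3 8 9 6) = [0, 1, 2, 8, 4, 5, 3, 7, 9, 6]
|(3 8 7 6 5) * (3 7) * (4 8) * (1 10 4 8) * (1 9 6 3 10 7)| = |(1 7 3 8 10 4 9 6 5)| = 9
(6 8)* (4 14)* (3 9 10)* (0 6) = (0 6 8)(3 9 10)(4 14) = [6, 1, 2, 9, 14, 5, 8, 7, 0, 10, 3, 11, 12, 13, 4]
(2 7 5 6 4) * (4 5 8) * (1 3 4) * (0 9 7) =(0 9 7 8 1 3 4 2)(5 6) =[9, 3, 0, 4, 2, 6, 5, 8, 1, 7]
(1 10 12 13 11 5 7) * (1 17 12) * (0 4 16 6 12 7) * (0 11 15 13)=(0 4 16 6 12)(1 10)(5 11)(7 17)(13 15)=[4, 10, 2, 3, 16, 11, 12, 17, 8, 9, 1, 5, 0, 15, 14, 13, 6, 7]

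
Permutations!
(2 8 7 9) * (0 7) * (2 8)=(0 7 9 8)=[7, 1, 2, 3, 4, 5, 6, 9, 0, 8]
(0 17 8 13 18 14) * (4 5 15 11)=(0 17 8 13 18 14)(4 5 15 11)=[17, 1, 2, 3, 5, 15, 6, 7, 13, 9, 10, 4, 12, 18, 0, 11, 16, 8, 14]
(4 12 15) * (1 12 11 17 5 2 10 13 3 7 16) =[0, 12, 10, 7, 11, 2, 6, 16, 8, 9, 13, 17, 15, 3, 14, 4, 1, 5] =(1 12 15 4 11 17 5 2 10 13 3 7 16)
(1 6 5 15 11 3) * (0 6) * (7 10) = [6, 0, 2, 1, 4, 15, 5, 10, 8, 9, 7, 3, 12, 13, 14, 11] = (0 6 5 15 11 3 1)(7 10)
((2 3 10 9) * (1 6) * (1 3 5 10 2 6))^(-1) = [0, 1, 3, 6, 4, 2, 9, 7, 8, 10, 5] = (2 3 6 9 10 5)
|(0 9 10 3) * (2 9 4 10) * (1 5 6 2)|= 20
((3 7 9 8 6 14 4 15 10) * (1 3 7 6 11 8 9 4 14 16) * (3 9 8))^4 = (1 3 9 6 8 16 11) = [0, 3, 2, 9, 4, 5, 8, 7, 16, 6, 10, 1, 12, 13, 14, 15, 11]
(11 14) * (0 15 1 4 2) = (0 15 1 4 2)(11 14) = [15, 4, 0, 3, 2, 5, 6, 7, 8, 9, 10, 14, 12, 13, 11, 1]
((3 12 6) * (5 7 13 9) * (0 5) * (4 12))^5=(13)(3 4 12 6)=[0, 1, 2, 4, 12, 5, 3, 7, 8, 9, 10, 11, 6, 13]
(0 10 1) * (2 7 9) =(0 10 1)(2 7 9) =[10, 0, 7, 3, 4, 5, 6, 9, 8, 2, 1]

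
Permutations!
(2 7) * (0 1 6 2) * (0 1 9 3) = (0 9 3)(1 6 2 7) = [9, 6, 7, 0, 4, 5, 2, 1, 8, 3]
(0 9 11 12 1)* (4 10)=(0 9 11 12 1)(4 10)=[9, 0, 2, 3, 10, 5, 6, 7, 8, 11, 4, 12, 1]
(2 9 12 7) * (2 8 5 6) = (2 9 12 7 8 5 6) = [0, 1, 9, 3, 4, 6, 2, 8, 5, 12, 10, 11, 7]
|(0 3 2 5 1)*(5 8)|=6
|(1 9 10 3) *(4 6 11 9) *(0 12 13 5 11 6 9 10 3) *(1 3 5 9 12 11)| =|(0 11 10)(1 4 12 13 9 5)| =6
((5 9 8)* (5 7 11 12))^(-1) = [0, 1, 2, 3, 4, 12, 6, 8, 9, 5, 10, 7, 11] = (5 12 11 7 8 9)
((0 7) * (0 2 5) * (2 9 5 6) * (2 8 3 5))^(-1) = (0 5 3 8 6 2 9 7) = [5, 1, 9, 8, 4, 3, 2, 0, 6, 7]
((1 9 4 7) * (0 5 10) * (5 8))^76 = (10) = [0, 1, 2, 3, 4, 5, 6, 7, 8, 9, 10]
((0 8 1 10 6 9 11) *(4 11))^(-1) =(0 11 4 9 6 10 1 8) =[11, 8, 2, 3, 9, 5, 10, 7, 0, 6, 1, 4]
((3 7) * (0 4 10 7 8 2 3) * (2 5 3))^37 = [4, 1, 2, 8, 10, 3, 6, 0, 5, 9, 7] = (0 4 10 7)(3 8 5)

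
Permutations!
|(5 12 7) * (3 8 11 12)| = |(3 8 11 12 7 5)| = 6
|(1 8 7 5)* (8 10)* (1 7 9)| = 4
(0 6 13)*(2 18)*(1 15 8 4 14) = [6, 15, 18, 3, 14, 5, 13, 7, 4, 9, 10, 11, 12, 0, 1, 8, 16, 17, 2] = (0 6 13)(1 15 8 4 14)(2 18)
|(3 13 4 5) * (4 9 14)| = 6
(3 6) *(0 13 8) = (0 13 8)(3 6) = [13, 1, 2, 6, 4, 5, 3, 7, 0, 9, 10, 11, 12, 8]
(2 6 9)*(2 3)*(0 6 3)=(0 6 9)(2 3)=[6, 1, 3, 2, 4, 5, 9, 7, 8, 0]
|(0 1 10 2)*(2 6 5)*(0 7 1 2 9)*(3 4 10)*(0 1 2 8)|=|(0 8)(1 3 4 10 6 5 9)(2 7)|=14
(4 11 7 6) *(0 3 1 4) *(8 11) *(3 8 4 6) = (0 8 11 7 3 1 6) = [8, 6, 2, 1, 4, 5, 0, 3, 11, 9, 10, 7]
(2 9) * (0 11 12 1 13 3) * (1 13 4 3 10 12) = [11, 4, 9, 0, 3, 5, 6, 7, 8, 2, 12, 1, 13, 10] = (0 11 1 4 3)(2 9)(10 12 13)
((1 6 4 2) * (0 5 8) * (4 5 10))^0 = (10) = [0, 1, 2, 3, 4, 5, 6, 7, 8, 9, 10]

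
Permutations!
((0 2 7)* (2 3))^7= (0 7 2 3)= [7, 1, 3, 0, 4, 5, 6, 2]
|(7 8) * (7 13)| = 3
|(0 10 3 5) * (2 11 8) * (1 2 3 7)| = 9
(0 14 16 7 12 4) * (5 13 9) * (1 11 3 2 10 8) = (0 14 16 7 12 4)(1 11 3 2 10 8)(5 13 9) = [14, 11, 10, 2, 0, 13, 6, 12, 1, 5, 8, 3, 4, 9, 16, 15, 7]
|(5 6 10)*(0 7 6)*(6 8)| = |(0 7 8 6 10 5)| = 6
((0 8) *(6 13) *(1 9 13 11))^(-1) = (0 8)(1 11 6 13 9) = [8, 11, 2, 3, 4, 5, 13, 7, 0, 1, 10, 6, 12, 9]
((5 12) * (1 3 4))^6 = (12) = [0, 1, 2, 3, 4, 5, 6, 7, 8, 9, 10, 11, 12]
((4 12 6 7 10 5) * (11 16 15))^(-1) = (4 5 10 7 6 12)(11 15 16) = [0, 1, 2, 3, 5, 10, 12, 6, 8, 9, 7, 15, 4, 13, 14, 16, 11]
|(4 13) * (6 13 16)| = 4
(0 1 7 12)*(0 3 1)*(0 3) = (0 3 1 7 12) = [3, 7, 2, 1, 4, 5, 6, 12, 8, 9, 10, 11, 0]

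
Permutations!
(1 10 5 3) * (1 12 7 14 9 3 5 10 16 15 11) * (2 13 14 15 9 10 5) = (1 16 9 3 12 7 15 11)(2 13 14 10 5) = [0, 16, 13, 12, 4, 2, 6, 15, 8, 3, 5, 1, 7, 14, 10, 11, 9]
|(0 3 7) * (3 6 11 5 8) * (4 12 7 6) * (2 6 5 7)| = 21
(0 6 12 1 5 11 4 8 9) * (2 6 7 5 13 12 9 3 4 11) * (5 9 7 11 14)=(0 11 14 5 2 6 7 9)(1 13 12)(3 4 8)=[11, 13, 6, 4, 8, 2, 7, 9, 3, 0, 10, 14, 1, 12, 5]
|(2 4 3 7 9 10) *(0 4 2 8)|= |(0 4 3 7 9 10 8)|= 7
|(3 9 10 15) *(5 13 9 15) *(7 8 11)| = 12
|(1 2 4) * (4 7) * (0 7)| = 5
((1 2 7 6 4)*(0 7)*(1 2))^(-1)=(0 2 4 6 7)=[2, 1, 4, 3, 6, 5, 7, 0]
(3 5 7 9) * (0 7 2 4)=[7, 1, 4, 5, 0, 2, 6, 9, 8, 3]=(0 7 9 3 5 2 4)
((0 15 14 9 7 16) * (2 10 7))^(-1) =(0 16 7 10 2 9 14 15) =[16, 1, 9, 3, 4, 5, 6, 10, 8, 14, 2, 11, 12, 13, 15, 0, 7]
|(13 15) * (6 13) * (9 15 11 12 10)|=7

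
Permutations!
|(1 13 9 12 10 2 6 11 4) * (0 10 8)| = 11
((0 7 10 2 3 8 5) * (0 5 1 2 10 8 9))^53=(10)(0 2 7 3 8 9 1)=[2, 0, 7, 8, 4, 5, 6, 3, 9, 1, 10]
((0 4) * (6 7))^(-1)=[4, 1, 2, 3, 0, 5, 7, 6]=(0 4)(6 7)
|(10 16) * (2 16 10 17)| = 3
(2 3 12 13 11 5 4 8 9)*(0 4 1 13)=(0 4 8 9 2 3 12)(1 13 11 5)=[4, 13, 3, 12, 8, 1, 6, 7, 9, 2, 10, 5, 0, 11]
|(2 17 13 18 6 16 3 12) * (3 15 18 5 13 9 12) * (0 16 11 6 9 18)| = 30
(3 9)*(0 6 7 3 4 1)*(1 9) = (0 6 7 3 1)(4 9) = [6, 0, 2, 1, 9, 5, 7, 3, 8, 4]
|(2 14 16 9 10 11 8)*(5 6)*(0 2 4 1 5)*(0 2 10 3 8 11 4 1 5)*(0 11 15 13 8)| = 10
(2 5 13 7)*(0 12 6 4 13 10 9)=(0 12 6 4 13 7 2 5 10 9)=[12, 1, 5, 3, 13, 10, 4, 2, 8, 0, 9, 11, 6, 7]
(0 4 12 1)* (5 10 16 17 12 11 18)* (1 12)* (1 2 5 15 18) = (0 4 11 1)(2 5 10 16 17)(15 18) = [4, 0, 5, 3, 11, 10, 6, 7, 8, 9, 16, 1, 12, 13, 14, 18, 17, 2, 15]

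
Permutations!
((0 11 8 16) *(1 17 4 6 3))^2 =(0 8)(1 4 3 17 6)(11 16) =[8, 4, 2, 17, 3, 5, 1, 7, 0, 9, 10, 16, 12, 13, 14, 15, 11, 6]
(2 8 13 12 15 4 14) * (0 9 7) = (0 9 7)(2 8 13 12 15 4 14) = [9, 1, 8, 3, 14, 5, 6, 0, 13, 7, 10, 11, 15, 12, 2, 4]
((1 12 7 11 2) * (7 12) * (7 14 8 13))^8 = [0, 14, 1, 3, 4, 5, 6, 11, 13, 9, 10, 2, 12, 7, 8] = (1 14 8 13 7 11 2)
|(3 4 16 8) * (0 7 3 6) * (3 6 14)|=15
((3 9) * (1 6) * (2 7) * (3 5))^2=(3 5 9)=[0, 1, 2, 5, 4, 9, 6, 7, 8, 3]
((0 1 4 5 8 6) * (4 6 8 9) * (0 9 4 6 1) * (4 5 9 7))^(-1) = (4 7 6 9) = [0, 1, 2, 3, 7, 5, 9, 6, 8, 4]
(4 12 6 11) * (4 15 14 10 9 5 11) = (4 12 6)(5 11 15 14 10 9) = [0, 1, 2, 3, 12, 11, 4, 7, 8, 5, 9, 15, 6, 13, 10, 14]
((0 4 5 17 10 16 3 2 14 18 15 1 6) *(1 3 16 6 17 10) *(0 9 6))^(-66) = (0 5)(2 3 15 18 14)(4 10) = [5, 1, 3, 15, 10, 0, 6, 7, 8, 9, 4, 11, 12, 13, 2, 18, 16, 17, 14]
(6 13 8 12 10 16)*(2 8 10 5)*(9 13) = (2 8 12 5)(6 9 13 10 16) = [0, 1, 8, 3, 4, 2, 9, 7, 12, 13, 16, 11, 5, 10, 14, 15, 6]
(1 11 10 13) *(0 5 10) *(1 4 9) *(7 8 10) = (0 5 7 8 10 13 4 9 1 11) = [5, 11, 2, 3, 9, 7, 6, 8, 10, 1, 13, 0, 12, 4]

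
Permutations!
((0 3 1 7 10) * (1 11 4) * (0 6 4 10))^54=(0 1 6 11)(3 7 4 10)=[1, 6, 2, 7, 10, 5, 11, 4, 8, 9, 3, 0]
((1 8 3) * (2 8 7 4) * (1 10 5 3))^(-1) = [0, 8, 4, 5, 7, 10, 6, 1, 2, 9, 3] = (1 8 2 4 7)(3 5 10)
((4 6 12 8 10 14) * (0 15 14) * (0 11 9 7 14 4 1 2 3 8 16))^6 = (16)(1 9 8)(2 7 10)(3 14 11) = [0, 9, 7, 14, 4, 5, 6, 10, 1, 8, 2, 3, 12, 13, 11, 15, 16]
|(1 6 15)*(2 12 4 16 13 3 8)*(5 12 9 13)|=60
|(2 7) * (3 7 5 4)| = |(2 5 4 3 7)| = 5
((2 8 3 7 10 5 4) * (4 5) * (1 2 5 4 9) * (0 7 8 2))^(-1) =(0 1 9 10 7)(3 8)(4 5) =[1, 9, 2, 8, 5, 4, 6, 0, 3, 10, 7]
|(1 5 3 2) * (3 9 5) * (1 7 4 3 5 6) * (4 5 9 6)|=|(1 9 4 3 2 7 5 6)|=8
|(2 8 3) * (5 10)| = 6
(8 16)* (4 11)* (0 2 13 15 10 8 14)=[2, 1, 13, 3, 11, 5, 6, 7, 16, 9, 8, 4, 12, 15, 0, 10, 14]=(0 2 13 15 10 8 16 14)(4 11)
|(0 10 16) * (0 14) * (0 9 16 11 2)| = |(0 10 11 2)(9 16 14)| = 12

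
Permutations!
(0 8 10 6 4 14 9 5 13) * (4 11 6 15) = [8, 1, 2, 3, 14, 13, 11, 7, 10, 5, 15, 6, 12, 0, 9, 4] = (0 8 10 15 4 14 9 5 13)(6 11)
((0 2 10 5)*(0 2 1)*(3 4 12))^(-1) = [1, 0, 5, 12, 3, 10, 6, 7, 8, 9, 2, 11, 4] = (0 1)(2 5 10)(3 12 4)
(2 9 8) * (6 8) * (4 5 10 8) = (2 9 6 4 5 10 8) = [0, 1, 9, 3, 5, 10, 4, 7, 2, 6, 8]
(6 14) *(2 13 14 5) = (2 13 14 6 5) = [0, 1, 13, 3, 4, 2, 5, 7, 8, 9, 10, 11, 12, 14, 6]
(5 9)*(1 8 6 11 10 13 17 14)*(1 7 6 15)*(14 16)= (1 8 15)(5 9)(6 11 10 13 17 16 14 7)= [0, 8, 2, 3, 4, 9, 11, 6, 15, 5, 13, 10, 12, 17, 7, 1, 14, 16]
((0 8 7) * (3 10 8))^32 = [10, 1, 2, 8, 4, 5, 6, 3, 0, 9, 7] = (0 10 7 3 8)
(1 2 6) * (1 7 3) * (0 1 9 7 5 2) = [1, 0, 6, 9, 4, 2, 5, 3, 8, 7] = (0 1)(2 6 5)(3 9 7)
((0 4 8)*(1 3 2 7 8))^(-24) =(0 2 4 7 1 8 3) =[2, 8, 4, 0, 7, 5, 6, 1, 3]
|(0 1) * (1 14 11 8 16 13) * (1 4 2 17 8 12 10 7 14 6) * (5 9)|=30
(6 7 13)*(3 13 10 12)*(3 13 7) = (3 7 10 12 13 6) = [0, 1, 2, 7, 4, 5, 3, 10, 8, 9, 12, 11, 13, 6]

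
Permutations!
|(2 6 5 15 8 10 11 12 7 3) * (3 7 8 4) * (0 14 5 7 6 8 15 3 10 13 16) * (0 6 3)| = 105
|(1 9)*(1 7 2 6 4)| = |(1 9 7 2 6 4)| = 6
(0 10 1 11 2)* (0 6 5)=(0 10 1 11 2 6 5)=[10, 11, 6, 3, 4, 0, 5, 7, 8, 9, 1, 2]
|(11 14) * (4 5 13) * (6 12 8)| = 6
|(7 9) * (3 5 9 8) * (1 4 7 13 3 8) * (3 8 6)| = 6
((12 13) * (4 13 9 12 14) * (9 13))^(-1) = (4 14 13 12 9) = [0, 1, 2, 3, 14, 5, 6, 7, 8, 4, 10, 11, 9, 12, 13]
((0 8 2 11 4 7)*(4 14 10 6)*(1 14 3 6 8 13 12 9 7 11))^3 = [9, 8, 10, 11, 6, 5, 3, 12, 14, 13, 1, 4, 0, 7, 2] = (0 9 13 7 12)(1 8 14 2 10)(3 11 4 6)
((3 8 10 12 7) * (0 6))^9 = [6, 1, 2, 7, 4, 5, 0, 12, 3, 9, 8, 11, 10] = (0 6)(3 7 12 10 8)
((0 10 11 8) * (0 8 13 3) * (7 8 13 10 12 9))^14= (13)= [0, 1, 2, 3, 4, 5, 6, 7, 8, 9, 10, 11, 12, 13]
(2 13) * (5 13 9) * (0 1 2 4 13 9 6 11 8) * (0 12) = (0 1 2 6 11 8 12)(4 13)(5 9) = [1, 2, 6, 3, 13, 9, 11, 7, 12, 5, 10, 8, 0, 4]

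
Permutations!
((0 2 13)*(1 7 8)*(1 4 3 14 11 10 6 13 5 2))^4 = (0 4 10 1 3 6 7 14 13 8 11) = [4, 3, 2, 6, 10, 5, 7, 14, 11, 9, 1, 0, 12, 8, 13]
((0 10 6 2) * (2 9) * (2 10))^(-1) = (0 2)(6 10 9) = [2, 1, 0, 3, 4, 5, 10, 7, 8, 6, 9]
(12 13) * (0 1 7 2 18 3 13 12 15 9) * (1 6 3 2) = (0 6 3 13 15 9)(1 7)(2 18) = [6, 7, 18, 13, 4, 5, 3, 1, 8, 0, 10, 11, 12, 15, 14, 9, 16, 17, 2]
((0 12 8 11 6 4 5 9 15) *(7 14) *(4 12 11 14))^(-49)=(0 7 11 4 6 5 12 9 8 15 14)=[7, 1, 2, 3, 6, 12, 5, 11, 15, 8, 10, 4, 9, 13, 0, 14]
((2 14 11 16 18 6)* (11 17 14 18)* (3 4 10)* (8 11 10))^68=(2 6 18)(3 8 16)(4 11 10)=[0, 1, 6, 8, 11, 5, 18, 7, 16, 9, 4, 10, 12, 13, 14, 15, 3, 17, 2]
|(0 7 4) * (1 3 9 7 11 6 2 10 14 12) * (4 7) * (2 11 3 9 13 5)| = |(0 3 13 5 2 10 14 12 1 9 4)(6 11)| = 22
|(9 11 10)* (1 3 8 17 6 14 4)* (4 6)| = |(1 3 8 17 4)(6 14)(9 11 10)| = 30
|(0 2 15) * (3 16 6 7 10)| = |(0 2 15)(3 16 6 7 10)| = 15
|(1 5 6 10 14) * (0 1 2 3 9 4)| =10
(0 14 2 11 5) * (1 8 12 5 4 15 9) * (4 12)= (0 14 2 11 12 5)(1 8 4 15 9)= [14, 8, 11, 3, 15, 0, 6, 7, 4, 1, 10, 12, 5, 13, 2, 9]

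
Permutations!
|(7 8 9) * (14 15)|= 6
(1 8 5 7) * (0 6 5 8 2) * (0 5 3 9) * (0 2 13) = (0 6 3 9 2 5 7 1 13) = [6, 13, 5, 9, 4, 7, 3, 1, 8, 2, 10, 11, 12, 0]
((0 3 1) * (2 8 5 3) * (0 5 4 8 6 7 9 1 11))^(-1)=(0 11 3 5 1 9 7 6 2)(4 8)=[11, 9, 0, 5, 8, 1, 2, 6, 4, 7, 10, 3]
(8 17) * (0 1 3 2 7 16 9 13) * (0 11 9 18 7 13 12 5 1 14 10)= (0 14 10)(1 3 2 13 11 9 12 5)(7 16 18)(8 17)= [14, 3, 13, 2, 4, 1, 6, 16, 17, 12, 0, 9, 5, 11, 10, 15, 18, 8, 7]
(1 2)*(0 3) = (0 3)(1 2) = [3, 2, 1, 0]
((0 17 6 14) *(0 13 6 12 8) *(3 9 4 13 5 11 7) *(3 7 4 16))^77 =(0 17 12 8)(3 16 9)(4 11 5 14 6 13) =[17, 1, 2, 16, 11, 14, 13, 7, 0, 3, 10, 5, 8, 4, 6, 15, 9, 12]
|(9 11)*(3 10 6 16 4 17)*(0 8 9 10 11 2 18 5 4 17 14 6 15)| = |(0 8 9 2 18 5 4 14 6 16 17 3 11 10 15)| = 15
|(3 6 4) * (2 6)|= 4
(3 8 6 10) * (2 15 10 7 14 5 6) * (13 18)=(2 15 10 3 8)(5 6 7 14)(13 18)=[0, 1, 15, 8, 4, 6, 7, 14, 2, 9, 3, 11, 12, 18, 5, 10, 16, 17, 13]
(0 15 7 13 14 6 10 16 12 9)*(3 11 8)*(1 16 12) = (0 15 7 13 14 6 10 12 9)(1 16)(3 11 8) = [15, 16, 2, 11, 4, 5, 10, 13, 3, 0, 12, 8, 9, 14, 6, 7, 1]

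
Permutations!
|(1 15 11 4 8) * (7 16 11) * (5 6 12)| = 21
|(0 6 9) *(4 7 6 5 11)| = 7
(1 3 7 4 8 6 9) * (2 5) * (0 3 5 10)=(0 3 7 4 8 6 9 1 5 2 10)=[3, 5, 10, 7, 8, 2, 9, 4, 6, 1, 0]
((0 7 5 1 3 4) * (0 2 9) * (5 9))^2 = (0 9 7)(1 4 5 3 2) = [9, 4, 1, 2, 5, 3, 6, 0, 8, 7]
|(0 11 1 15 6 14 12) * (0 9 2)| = 9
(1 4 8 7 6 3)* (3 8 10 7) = (1 4 10 7 6 8 3) = [0, 4, 2, 1, 10, 5, 8, 6, 3, 9, 7]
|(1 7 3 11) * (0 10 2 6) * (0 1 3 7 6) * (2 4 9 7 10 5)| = |(0 5 2)(1 6)(3 11)(4 9 7 10)| = 12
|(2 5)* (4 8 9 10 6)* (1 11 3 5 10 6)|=|(1 11 3 5 2 10)(4 8 9 6)|=12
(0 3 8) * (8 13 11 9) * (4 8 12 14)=(0 3 13 11 9 12 14 4 8)=[3, 1, 2, 13, 8, 5, 6, 7, 0, 12, 10, 9, 14, 11, 4]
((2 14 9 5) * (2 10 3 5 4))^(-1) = (2 4 9 14)(3 10 5) = [0, 1, 4, 10, 9, 3, 6, 7, 8, 14, 5, 11, 12, 13, 2]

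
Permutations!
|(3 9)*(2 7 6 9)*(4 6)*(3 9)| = 5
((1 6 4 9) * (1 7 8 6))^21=(4 9 7 8 6)=[0, 1, 2, 3, 9, 5, 4, 8, 6, 7]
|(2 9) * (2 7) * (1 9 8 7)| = |(1 9)(2 8 7)| = 6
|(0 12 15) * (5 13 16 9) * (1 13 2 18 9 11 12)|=|(0 1 13 16 11 12 15)(2 18 9 5)|=28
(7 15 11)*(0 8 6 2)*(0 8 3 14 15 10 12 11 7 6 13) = (0 3 14 15 7 10 12 11 6 2 8 13) = [3, 1, 8, 14, 4, 5, 2, 10, 13, 9, 12, 6, 11, 0, 15, 7]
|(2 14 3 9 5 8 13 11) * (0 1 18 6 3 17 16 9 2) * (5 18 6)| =|(0 1 6 3 2 14 17 16 9 18 5 8 13 11)| =14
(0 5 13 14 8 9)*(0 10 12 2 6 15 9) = (0 5 13 14 8)(2 6 15 9 10 12) = [5, 1, 6, 3, 4, 13, 15, 7, 0, 10, 12, 11, 2, 14, 8, 9]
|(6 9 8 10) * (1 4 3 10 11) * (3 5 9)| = 6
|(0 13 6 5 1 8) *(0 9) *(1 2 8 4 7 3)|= |(0 13 6 5 2 8 9)(1 4 7 3)|= 28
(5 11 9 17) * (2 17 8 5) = [0, 1, 17, 3, 4, 11, 6, 7, 5, 8, 10, 9, 12, 13, 14, 15, 16, 2] = (2 17)(5 11 9 8)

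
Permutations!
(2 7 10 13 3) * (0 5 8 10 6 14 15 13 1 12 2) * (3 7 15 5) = (0 3)(1 12 2 15 13 7 6 14 5 8 10) = [3, 12, 15, 0, 4, 8, 14, 6, 10, 9, 1, 11, 2, 7, 5, 13]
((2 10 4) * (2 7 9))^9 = (2 9 7 4 10) = [0, 1, 9, 3, 10, 5, 6, 4, 8, 7, 2]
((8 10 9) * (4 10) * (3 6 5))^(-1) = [0, 1, 2, 5, 8, 6, 3, 7, 9, 10, 4] = (3 5 6)(4 8 9 10)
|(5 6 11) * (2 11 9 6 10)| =|(2 11 5 10)(6 9)| =4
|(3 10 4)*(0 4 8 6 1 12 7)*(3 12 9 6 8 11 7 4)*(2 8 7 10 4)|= |(0 3 4 12 2 8 7)(1 9 6)(10 11)|= 42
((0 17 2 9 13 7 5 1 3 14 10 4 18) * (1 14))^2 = (0 2 13 5 10 18 17 9 7 14 4) = [2, 1, 13, 3, 0, 10, 6, 14, 8, 7, 18, 11, 12, 5, 4, 15, 16, 9, 17]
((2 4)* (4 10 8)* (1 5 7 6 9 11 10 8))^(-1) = (1 10 11 9 6 7 5)(2 4 8) = [0, 10, 4, 3, 8, 1, 7, 5, 2, 6, 11, 9]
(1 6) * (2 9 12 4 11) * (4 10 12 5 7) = [0, 6, 9, 3, 11, 7, 1, 4, 8, 5, 12, 2, 10] = (1 6)(2 9 5 7 4 11)(10 12)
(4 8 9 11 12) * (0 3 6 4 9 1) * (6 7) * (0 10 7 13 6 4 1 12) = (0 3 13 6 1 10 7 4 8 12 9 11) = [3, 10, 2, 13, 8, 5, 1, 4, 12, 11, 7, 0, 9, 6]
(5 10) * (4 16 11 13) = (4 16 11 13)(5 10) = [0, 1, 2, 3, 16, 10, 6, 7, 8, 9, 5, 13, 12, 4, 14, 15, 11]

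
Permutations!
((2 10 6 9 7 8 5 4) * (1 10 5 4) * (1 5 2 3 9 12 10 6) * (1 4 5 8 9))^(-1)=(1 3 4 10 12 6)(5 8)(7 9)=[0, 3, 2, 4, 10, 8, 1, 9, 5, 7, 12, 11, 6]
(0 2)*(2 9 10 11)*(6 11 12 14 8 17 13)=(0 9 10 12 14 8 17 13 6 11 2)=[9, 1, 0, 3, 4, 5, 11, 7, 17, 10, 12, 2, 14, 6, 8, 15, 16, 13]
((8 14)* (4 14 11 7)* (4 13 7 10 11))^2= (4 8 14)= [0, 1, 2, 3, 8, 5, 6, 7, 14, 9, 10, 11, 12, 13, 4]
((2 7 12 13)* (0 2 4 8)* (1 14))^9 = [7, 14, 12, 3, 0, 5, 6, 13, 2, 9, 10, 11, 4, 8, 1] = (0 7 13 8 2 12 4)(1 14)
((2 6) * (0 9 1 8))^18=[1, 0, 2, 3, 4, 5, 6, 7, 9, 8]=(0 1)(8 9)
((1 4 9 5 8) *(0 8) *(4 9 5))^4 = (0 4 1)(5 9 8) = [4, 0, 2, 3, 1, 9, 6, 7, 5, 8]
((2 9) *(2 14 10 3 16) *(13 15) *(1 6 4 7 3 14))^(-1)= (1 9 2 16 3 7 4 6)(10 14)(13 15)= [0, 9, 16, 7, 6, 5, 1, 4, 8, 2, 14, 11, 12, 15, 10, 13, 3]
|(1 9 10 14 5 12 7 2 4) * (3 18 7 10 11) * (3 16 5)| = 13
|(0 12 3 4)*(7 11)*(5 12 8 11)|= |(0 8 11 7 5 12 3 4)|= 8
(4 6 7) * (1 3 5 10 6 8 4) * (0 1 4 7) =(0 1 3 5 10 6)(4 8 7) =[1, 3, 2, 5, 8, 10, 0, 4, 7, 9, 6]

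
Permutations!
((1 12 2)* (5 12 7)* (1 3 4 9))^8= (12)= [0, 1, 2, 3, 4, 5, 6, 7, 8, 9, 10, 11, 12]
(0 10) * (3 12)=(0 10)(3 12)=[10, 1, 2, 12, 4, 5, 6, 7, 8, 9, 0, 11, 3]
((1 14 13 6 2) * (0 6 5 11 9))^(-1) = (0 9 11 5 13 14 1 2 6) = [9, 2, 6, 3, 4, 13, 0, 7, 8, 11, 10, 5, 12, 14, 1]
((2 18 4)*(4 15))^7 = [0, 1, 4, 3, 15, 5, 6, 7, 8, 9, 10, 11, 12, 13, 14, 18, 16, 17, 2] = (2 4 15 18)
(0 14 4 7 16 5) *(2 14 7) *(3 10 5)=[7, 1, 14, 10, 2, 0, 6, 16, 8, 9, 5, 11, 12, 13, 4, 15, 3]=(0 7 16 3 10 5)(2 14 4)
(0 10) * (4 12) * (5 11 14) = [10, 1, 2, 3, 12, 11, 6, 7, 8, 9, 0, 14, 4, 13, 5] = (0 10)(4 12)(5 11 14)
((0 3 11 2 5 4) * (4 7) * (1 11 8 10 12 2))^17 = [4, 11, 12, 0, 7, 2, 6, 5, 3, 9, 8, 1, 10] = (0 4 7 5 2 12 10 8 3)(1 11)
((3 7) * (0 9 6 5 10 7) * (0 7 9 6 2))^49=(0 6 5 10 9 2)(3 7)=[6, 1, 0, 7, 4, 10, 5, 3, 8, 2, 9]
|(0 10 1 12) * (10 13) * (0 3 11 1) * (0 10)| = |(0 13)(1 12 3 11)| = 4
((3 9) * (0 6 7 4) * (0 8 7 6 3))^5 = (0 9 3)(4 7 8) = [9, 1, 2, 0, 7, 5, 6, 8, 4, 3]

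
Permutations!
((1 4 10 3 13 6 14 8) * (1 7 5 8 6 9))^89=[0, 9, 2, 10, 1, 7, 14, 8, 5, 13, 4, 11, 12, 3, 6]=(1 9 13 3 10 4)(5 7 8)(6 14)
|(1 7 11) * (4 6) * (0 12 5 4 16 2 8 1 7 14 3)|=|(0 12 5 4 6 16 2 8 1 14 3)(7 11)|=22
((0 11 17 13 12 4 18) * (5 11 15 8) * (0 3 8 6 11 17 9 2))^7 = (0 15 6 11 9 2)(3 18 4 12 13 17 5 8) = [15, 1, 0, 18, 12, 8, 11, 7, 3, 2, 10, 9, 13, 17, 14, 6, 16, 5, 4]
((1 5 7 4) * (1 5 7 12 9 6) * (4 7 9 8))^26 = [0, 6, 2, 3, 12, 8, 9, 7, 5, 1, 10, 11, 4] = (1 6 9)(4 12)(5 8)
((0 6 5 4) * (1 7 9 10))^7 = [4, 10, 2, 3, 5, 6, 0, 1, 8, 7, 9] = (0 4 5 6)(1 10 9 7)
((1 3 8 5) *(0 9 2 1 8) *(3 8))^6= [3, 2, 9, 5, 4, 8, 6, 7, 1, 0]= (0 3 5 8 1 2 9)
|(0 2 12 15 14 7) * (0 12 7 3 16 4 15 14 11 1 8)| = |(0 2 7 12 14 3 16 4 15 11 1 8)| = 12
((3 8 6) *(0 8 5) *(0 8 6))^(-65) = (8) = [0, 1, 2, 3, 4, 5, 6, 7, 8]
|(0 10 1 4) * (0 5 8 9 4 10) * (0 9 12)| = 6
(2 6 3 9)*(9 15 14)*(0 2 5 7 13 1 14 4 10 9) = (0 2 6 3 15 4 10 9 5 7 13 1 14) = [2, 14, 6, 15, 10, 7, 3, 13, 8, 5, 9, 11, 12, 1, 0, 4]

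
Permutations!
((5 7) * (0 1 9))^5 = (0 9 1)(5 7) = [9, 0, 2, 3, 4, 7, 6, 5, 8, 1]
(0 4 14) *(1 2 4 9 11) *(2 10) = [9, 10, 4, 3, 14, 5, 6, 7, 8, 11, 2, 1, 12, 13, 0] = (0 9 11 1 10 2 4 14)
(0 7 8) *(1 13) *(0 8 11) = (0 7 11)(1 13) = [7, 13, 2, 3, 4, 5, 6, 11, 8, 9, 10, 0, 12, 1]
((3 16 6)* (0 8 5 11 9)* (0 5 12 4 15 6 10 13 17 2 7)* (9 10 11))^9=(0 10 15 7 11 4 2 16 12 17 3 8 13 6)(5 9)=[10, 1, 16, 8, 2, 9, 0, 11, 13, 5, 15, 4, 17, 6, 14, 7, 12, 3]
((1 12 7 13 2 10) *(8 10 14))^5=[0, 14, 12, 3, 4, 5, 6, 10, 13, 9, 2, 11, 8, 1, 7]=(1 14 7 10 2 12 8 13)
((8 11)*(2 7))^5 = [0, 1, 7, 3, 4, 5, 6, 2, 11, 9, 10, 8] = (2 7)(8 11)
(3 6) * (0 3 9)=(0 3 6 9)=[3, 1, 2, 6, 4, 5, 9, 7, 8, 0]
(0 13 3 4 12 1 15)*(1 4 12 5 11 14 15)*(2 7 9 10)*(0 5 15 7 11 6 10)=[13, 1, 11, 12, 15, 6, 10, 9, 8, 0, 2, 14, 4, 3, 7, 5]=(0 13 3 12 4 15 5 6 10 2 11 14 7 9)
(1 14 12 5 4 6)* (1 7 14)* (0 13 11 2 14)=[13, 1, 14, 3, 6, 4, 7, 0, 8, 9, 10, 2, 5, 11, 12]=(0 13 11 2 14 12 5 4 6 7)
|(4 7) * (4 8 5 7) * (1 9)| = |(1 9)(5 7 8)| = 6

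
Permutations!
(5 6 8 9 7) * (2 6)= (2 6 8 9 7 5)= [0, 1, 6, 3, 4, 2, 8, 5, 9, 7]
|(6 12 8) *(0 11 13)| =3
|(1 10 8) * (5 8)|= |(1 10 5 8)|= 4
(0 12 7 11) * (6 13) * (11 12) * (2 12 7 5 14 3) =[11, 1, 12, 2, 4, 14, 13, 7, 8, 9, 10, 0, 5, 6, 3] =(0 11)(2 12 5 14 3)(6 13)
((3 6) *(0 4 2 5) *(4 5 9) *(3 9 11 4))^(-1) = (0 5)(2 4 11)(3 9 6) = [5, 1, 4, 9, 11, 0, 3, 7, 8, 6, 10, 2]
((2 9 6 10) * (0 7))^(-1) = (0 7)(2 10 6 9) = [7, 1, 10, 3, 4, 5, 9, 0, 8, 2, 6]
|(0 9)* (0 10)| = |(0 9 10)| = 3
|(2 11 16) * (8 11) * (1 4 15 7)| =|(1 4 15 7)(2 8 11 16)| =4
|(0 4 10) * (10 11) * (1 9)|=|(0 4 11 10)(1 9)|=4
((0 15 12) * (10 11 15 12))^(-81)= [12, 1, 2, 3, 4, 5, 6, 7, 8, 9, 10, 11, 0, 13, 14, 15]= (15)(0 12)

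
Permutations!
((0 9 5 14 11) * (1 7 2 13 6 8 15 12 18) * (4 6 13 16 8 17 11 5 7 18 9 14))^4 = [6, 1, 12, 3, 0, 11, 14, 15, 7, 8, 10, 4, 16, 13, 17, 2, 9, 5, 18] = (18)(0 6 14 17 5 11 4)(2 12 16 9 8 7 15)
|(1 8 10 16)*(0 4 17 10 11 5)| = 9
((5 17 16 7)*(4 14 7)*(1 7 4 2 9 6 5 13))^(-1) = [0, 13, 16, 3, 14, 6, 9, 1, 8, 2, 10, 11, 12, 7, 4, 15, 17, 5] = (1 13 7)(2 16 17 5 6 9)(4 14)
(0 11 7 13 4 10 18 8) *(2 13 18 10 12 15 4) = (0 11 7 18 8)(2 13)(4 12 15) = [11, 1, 13, 3, 12, 5, 6, 18, 0, 9, 10, 7, 15, 2, 14, 4, 16, 17, 8]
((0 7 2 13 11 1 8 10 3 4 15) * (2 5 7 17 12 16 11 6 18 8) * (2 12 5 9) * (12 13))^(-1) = (0 15 4 3 10 8 18 6 13 1 11 16 12 2 9 7 5 17) = [15, 11, 9, 10, 3, 17, 13, 5, 18, 7, 8, 16, 2, 1, 14, 4, 12, 0, 6]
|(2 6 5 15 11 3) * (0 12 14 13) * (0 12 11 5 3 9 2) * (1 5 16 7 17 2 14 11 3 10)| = 90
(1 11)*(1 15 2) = (1 11 15 2) = [0, 11, 1, 3, 4, 5, 6, 7, 8, 9, 10, 15, 12, 13, 14, 2]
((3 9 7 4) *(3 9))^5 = [0, 1, 2, 3, 7, 5, 6, 9, 8, 4] = (4 7 9)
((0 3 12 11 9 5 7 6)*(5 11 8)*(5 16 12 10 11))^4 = (0 9)(3 5)(6 11)(7 10)(8 16 12) = [9, 1, 2, 5, 4, 3, 11, 10, 16, 0, 7, 6, 8, 13, 14, 15, 12]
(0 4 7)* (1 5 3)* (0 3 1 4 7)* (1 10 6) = [7, 5, 2, 4, 0, 10, 1, 3, 8, 9, 6] = (0 7 3 4)(1 5 10 6)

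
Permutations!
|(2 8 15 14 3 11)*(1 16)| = 6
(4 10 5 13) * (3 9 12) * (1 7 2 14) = (1 7 2 14)(3 9 12)(4 10 5 13) = [0, 7, 14, 9, 10, 13, 6, 2, 8, 12, 5, 11, 3, 4, 1]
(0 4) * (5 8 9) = [4, 1, 2, 3, 0, 8, 6, 7, 9, 5] = (0 4)(5 8 9)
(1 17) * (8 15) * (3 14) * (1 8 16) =(1 17 8 15 16)(3 14) =[0, 17, 2, 14, 4, 5, 6, 7, 15, 9, 10, 11, 12, 13, 3, 16, 1, 8]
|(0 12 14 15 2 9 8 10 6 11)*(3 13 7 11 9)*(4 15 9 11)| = |(0 12 14 9 8 10 6 11)(2 3 13 7 4 15)| = 24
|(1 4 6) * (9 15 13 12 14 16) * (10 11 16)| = |(1 4 6)(9 15 13 12 14 10 11 16)| = 24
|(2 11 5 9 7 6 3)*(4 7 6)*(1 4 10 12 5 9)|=|(1 4 7 10 12 5)(2 11 9 6 3)|=30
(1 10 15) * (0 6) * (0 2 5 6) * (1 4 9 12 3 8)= (1 10 15 4 9 12 3 8)(2 5 6)= [0, 10, 5, 8, 9, 6, 2, 7, 1, 12, 15, 11, 3, 13, 14, 4]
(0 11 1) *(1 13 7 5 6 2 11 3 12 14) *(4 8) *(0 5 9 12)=(0 3)(1 5 6 2 11 13 7 9 12 14)(4 8)=[3, 5, 11, 0, 8, 6, 2, 9, 4, 12, 10, 13, 14, 7, 1]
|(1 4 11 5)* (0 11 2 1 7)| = |(0 11 5 7)(1 4 2)| = 12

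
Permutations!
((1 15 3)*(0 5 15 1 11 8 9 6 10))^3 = (0 3 9)(5 11 6)(8 10 15) = [3, 1, 2, 9, 4, 11, 5, 7, 10, 0, 15, 6, 12, 13, 14, 8]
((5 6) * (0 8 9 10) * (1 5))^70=(0 9)(1 5 6)(8 10)=[9, 5, 2, 3, 4, 6, 1, 7, 10, 0, 8]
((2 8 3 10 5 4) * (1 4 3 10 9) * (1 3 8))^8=(1 2 4)(5 10 8)=[0, 2, 4, 3, 1, 10, 6, 7, 5, 9, 8]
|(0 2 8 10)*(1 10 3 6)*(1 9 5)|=|(0 2 8 3 6 9 5 1 10)|=9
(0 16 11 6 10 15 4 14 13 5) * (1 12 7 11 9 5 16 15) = (0 15 4 14 13 16 9 5)(1 12 7 11 6 10) = [15, 12, 2, 3, 14, 0, 10, 11, 8, 5, 1, 6, 7, 16, 13, 4, 9]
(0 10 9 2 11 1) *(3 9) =(0 10 3 9 2 11 1) =[10, 0, 11, 9, 4, 5, 6, 7, 8, 2, 3, 1]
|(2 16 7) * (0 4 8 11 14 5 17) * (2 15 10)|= 35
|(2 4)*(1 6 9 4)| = 5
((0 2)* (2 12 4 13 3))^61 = [12, 1, 0, 2, 13, 5, 6, 7, 8, 9, 10, 11, 4, 3] = (0 12 4 13 3 2)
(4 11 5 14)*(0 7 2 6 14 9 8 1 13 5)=(0 7 2 6 14 4 11)(1 13 5 9 8)=[7, 13, 6, 3, 11, 9, 14, 2, 1, 8, 10, 0, 12, 5, 4]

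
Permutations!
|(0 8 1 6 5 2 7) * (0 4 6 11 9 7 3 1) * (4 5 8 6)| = 21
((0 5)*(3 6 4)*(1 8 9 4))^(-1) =(0 5)(1 6 3 4 9 8) =[5, 6, 2, 4, 9, 0, 3, 7, 1, 8]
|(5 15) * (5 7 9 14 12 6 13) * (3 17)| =8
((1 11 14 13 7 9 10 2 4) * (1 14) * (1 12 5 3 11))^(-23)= (2 9 13 4 10 7 14)(3 11 12 5)= [0, 1, 9, 11, 10, 3, 6, 14, 8, 13, 7, 12, 5, 4, 2]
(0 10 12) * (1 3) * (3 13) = (0 10 12)(1 13 3) = [10, 13, 2, 1, 4, 5, 6, 7, 8, 9, 12, 11, 0, 3]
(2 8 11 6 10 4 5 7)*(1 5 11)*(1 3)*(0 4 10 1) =(0 4 11 6 1 5 7 2 8 3) =[4, 5, 8, 0, 11, 7, 1, 2, 3, 9, 10, 6]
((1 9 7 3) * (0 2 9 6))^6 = (0 6 1 3 7 9 2) = [6, 3, 0, 7, 4, 5, 1, 9, 8, 2]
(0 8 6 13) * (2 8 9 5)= [9, 1, 8, 3, 4, 2, 13, 7, 6, 5, 10, 11, 12, 0]= (0 9 5 2 8 6 13)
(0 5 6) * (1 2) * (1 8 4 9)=(0 5 6)(1 2 8 4 9)=[5, 2, 8, 3, 9, 6, 0, 7, 4, 1]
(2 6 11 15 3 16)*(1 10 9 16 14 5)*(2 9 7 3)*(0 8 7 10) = (0 8 7 3 14 5 1)(2 6 11 15)(9 16) = [8, 0, 6, 14, 4, 1, 11, 3, 7, 16, 10, 15, 12, 13, 5, 2, 9]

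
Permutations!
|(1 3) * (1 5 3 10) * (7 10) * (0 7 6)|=10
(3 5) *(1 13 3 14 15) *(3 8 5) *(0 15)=(0 15 1 13 8 5 14)=[15, 13, 2, 3, 4, 14, 6, 7, 5, 9, 10, 11, 12, 8, 0, 1]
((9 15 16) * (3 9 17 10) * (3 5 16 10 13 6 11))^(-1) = [0, 1, 2, 11, 4, 10, 13, 7, 8, 3, 15, 6, 12, 17, 14, 9, 5, 16] = (3 11 6 13 17 16 5 10 15 9)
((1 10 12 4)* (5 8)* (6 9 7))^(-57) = (1 4 12 10)(5 8) = [0, 4, 2, 3, 12, 8, 6, 7, 5, 9, 1, 11, 10]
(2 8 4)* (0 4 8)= (8)(0 4 2)= [4, 1, 0, 3, 2, 5, 6, 7, 8]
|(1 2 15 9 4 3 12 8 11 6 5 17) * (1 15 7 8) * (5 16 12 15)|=|(1 2 7 8 11 6 16 12)(3 15 9 4)(5 17)|=8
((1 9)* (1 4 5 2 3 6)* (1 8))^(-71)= [0, 9, 3, 6, 5, 2, 8, 7, 1, 4]= (1 9 4 5 2 3 6 8)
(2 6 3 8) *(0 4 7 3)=(0 4 7 3 8 2 6)=[4, 1, 6, 8, 7, 5, 0, 3, 2]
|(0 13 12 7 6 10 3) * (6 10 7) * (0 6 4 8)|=|(0 13 12 4 8)(3 6 7 10)|=20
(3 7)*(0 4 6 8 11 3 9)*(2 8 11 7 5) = (0 4 6 11 3 5 2 8 7 9) = [4, 1, 8, 5, 6, 2, 11, 9, 7, 0, 10, 3]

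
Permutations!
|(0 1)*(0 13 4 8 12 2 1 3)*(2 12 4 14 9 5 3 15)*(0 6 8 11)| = 13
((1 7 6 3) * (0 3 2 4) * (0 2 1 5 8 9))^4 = (0 9 8 5 3)(1 7 6) = [9, 7, 2, 0, 4, 3, 1, 6, 5, 8]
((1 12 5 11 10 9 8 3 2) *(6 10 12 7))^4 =(1 9)(2 10)(3 6)(5 11 12)(7 8) =[0, 9, 10, 6, 4, 11, 3, 8, 7, 1, 2, 12, 5]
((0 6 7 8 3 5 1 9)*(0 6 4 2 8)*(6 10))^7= [9, 2, 6, 0, 10, 4, 5, 1, 7, 8, 3]= (0 9 8 7 1 2 6 5 4 10 3)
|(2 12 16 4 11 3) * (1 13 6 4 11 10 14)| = 30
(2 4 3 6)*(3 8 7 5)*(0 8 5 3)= [8, 1, 4, 6, 5, 0, 2, 3, 7]= (0 8 7 3 6 2 4 5)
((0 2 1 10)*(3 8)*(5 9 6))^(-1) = [10, 2, 0, 8, 4, 6, 9, 7, 3, 5, 1] = (0 10 1 2)(3 8)(5 6 9)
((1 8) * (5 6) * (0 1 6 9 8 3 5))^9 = (0 3 9 6 1 5 8) = [3, 5, 2, 9, 4, 8, 1, 7, 0, 6]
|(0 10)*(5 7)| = 2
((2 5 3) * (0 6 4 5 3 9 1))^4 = (0 9 4)(1 5 6) = [9, 5, 2, 3, 0, 6, 1, 7, 8, 4]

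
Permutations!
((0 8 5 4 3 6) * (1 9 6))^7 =(0 6 9 1 3 4 5 8) =[6, 3, 2, 4, 5, 8, 9, 7, 0, 1]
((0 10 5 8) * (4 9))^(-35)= (0 10 5 8)(4 9)= [10, 1, 2, 3, 9, 8, 6, 7, 0, 4, 5]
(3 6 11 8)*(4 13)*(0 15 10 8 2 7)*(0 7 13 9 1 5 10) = (0 15)(1 5 10 8 3 6 11 2 13 4 9) = [15, 5, 13, 6, 9, 10, 11, 7, 3, 1, 8, 2, 12, 4, 14, 0]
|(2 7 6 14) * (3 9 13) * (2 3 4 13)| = |(2 7 6 14 3 9)(4 13)| = 6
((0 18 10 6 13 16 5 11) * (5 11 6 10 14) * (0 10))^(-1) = [10, 1, 2, 3, 4, 14, 5, 7, 8, 9, 11, 16, 12, 6, 18, 15, 13, 17, 0] = (0 10 11 16 13 6 5 14 18)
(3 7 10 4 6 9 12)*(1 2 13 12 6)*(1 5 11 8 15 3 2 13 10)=(1 13 12 2 10 4 5 11 8 15 3 7)(6 9)=[0, 13, 10, 7, 5, 11, 9, 1, 15, 6, 4, 8, 2, 12, 14, 3]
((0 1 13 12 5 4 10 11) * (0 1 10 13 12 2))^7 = (0 13 5 1 10 2 4 12 11) = [13, 10, 4, 3, 12, 1, 6, 7, 8, 9, 2, 0, 11, 5]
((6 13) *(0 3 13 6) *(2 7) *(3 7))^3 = (0 3 7 13 2) = [3, 1, 0, 7, 4, 5, 6, 13, 8, 9, 10, 11, 12, 2]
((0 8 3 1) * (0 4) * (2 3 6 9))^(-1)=(0 4 1 3 2 9 6 8)=[4, 3, 9, 2, 1, 5, 8, 7, 0, 6]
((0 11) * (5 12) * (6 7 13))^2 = (6 13 7) = [0, 1, 2, 3, 4, 5, 13, 6, 8, 9, 10, 11, 12, 7]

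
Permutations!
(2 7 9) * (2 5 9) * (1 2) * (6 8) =(1 2 7)(5 9)(6 8) =[0, 2, 7, 3, 4, 9, 8, 1, 6, 5]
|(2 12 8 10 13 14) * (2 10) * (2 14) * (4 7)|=6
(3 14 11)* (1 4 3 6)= (1 4 3 14 11 6)= [0, 4, 2, 14, 3, 5, 1, 7, 8, 9, 10, 6, 12, 13, 11]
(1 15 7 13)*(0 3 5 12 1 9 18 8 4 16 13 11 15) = [3, 0, 2, 5, 16, 12, 6, 11, 4, 18, 10, 15, 1, 9, 14, 7, 13, 17, 8] = (0 3 5 12 1)(4 16 13 9 18 8)(7 11 15)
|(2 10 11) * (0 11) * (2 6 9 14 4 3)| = |(0 11 6 9 14 4 3 2 10)| = 9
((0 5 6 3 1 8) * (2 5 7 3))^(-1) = [8, 3, 6, 7, 4, 2, 5, 0, 1] = (0 8 1 3 7)(2 6 5)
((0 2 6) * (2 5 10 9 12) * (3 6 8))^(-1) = [6, 1, 12, 8, 4, 0, 3, 7, 2, 10, 5, 11, 9] = (0 6 3 8 2 12 9 10 5)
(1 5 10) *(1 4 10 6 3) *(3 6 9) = (1 5 9 3)(4 10) = [0, 5, 2, 1, 10, 9, 6, 7, 8, 3, 4]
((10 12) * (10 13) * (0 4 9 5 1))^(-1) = (0 1 5 9 4)(10 13 12) = [1, 5, 2, 3, 0, 9, 6, 7, 8, 4, 13, 11, 10, 12]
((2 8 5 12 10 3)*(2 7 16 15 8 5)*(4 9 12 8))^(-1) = (2 8 5)(3 10 12 9 4 15 16 7) = [0, 1, 8, 10, 15, 2, 6, 3, 5, 4, 12, 11, 9, 13, 14, 16, 7]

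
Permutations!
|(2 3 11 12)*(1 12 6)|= |(1 12 2 3 11 6)|= 6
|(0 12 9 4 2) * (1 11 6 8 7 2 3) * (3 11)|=|(0 12 9 4 11 6 8 7 2)(1 3)|=18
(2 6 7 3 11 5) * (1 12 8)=[0, 12, 6, 11, 4, 2, 7, 3, 1, 9, 10, 5, 8]=(1 12 8)(2 6 7 3 11 5)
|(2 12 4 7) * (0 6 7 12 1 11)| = 6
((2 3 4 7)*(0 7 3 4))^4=(0 3 4 2 7)=[3, 1, 7, 4, 2, 5, 6, 0]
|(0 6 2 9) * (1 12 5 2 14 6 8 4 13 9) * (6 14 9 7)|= 28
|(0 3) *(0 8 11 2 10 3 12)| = |(0 12)(2 10 3 8 11)| = 10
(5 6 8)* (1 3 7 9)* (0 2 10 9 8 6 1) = [2, 3, 10, 7, 4, 1, 6, 8, 5, 0, 9] = (0 2 10 9)(1 3 7 8 5)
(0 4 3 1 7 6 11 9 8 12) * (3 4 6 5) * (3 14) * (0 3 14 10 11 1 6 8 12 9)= [8, 7, 2, 6, 4, 10, 1, 5, 9, 12, 11, 0, 3, 13, 14]= (14)(0 8 9 12 3 6 1 7 5 10 11)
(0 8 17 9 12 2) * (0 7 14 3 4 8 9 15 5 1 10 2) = (0 9 12)(1 10 2 7 14 3 4 8 17 15 5) = [9, 10, 7, 4, 8, 1, 6, 14, 17, 12, 2, 11, 0, 13, 3, 5, 16, 15]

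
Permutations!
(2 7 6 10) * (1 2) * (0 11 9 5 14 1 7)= [11, 2, 0, 3, 4, 14, 10, 6, 8, 5, 7, 9, 12, 13, 1]= (0 11 9 5 14 1 2)(6 10 7)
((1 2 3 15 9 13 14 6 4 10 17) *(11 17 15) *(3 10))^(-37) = (1 17 11 3 4 6 14 13 9 15 10 2) = [0, 17, 1, 4, 6, 5, 14, 7, 8, 15, 2, 3, 12, 9, 13, 10, 16, 11]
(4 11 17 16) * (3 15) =(3 15)(4 11 17 16) =[0, 1, 2, 15, 11, 5, 6, 7, 8, 9, 10, 17, 12, 13, 14, 3, 4, 16]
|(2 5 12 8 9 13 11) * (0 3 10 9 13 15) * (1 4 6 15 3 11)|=33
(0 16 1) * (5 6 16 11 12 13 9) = (0 11 12 13 9 5 6 16 1) = [11, 0, 2, 3, 4, 6, 16, 7, 8, 5, 10, 12, 13, 9, 14, 15, 1]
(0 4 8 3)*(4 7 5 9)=[7, 1, 2, 0, 8, 9, 6, 5, 3, 4]=(0 7 5 9 4 8 3)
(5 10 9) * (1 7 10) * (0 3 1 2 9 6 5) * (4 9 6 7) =[3, 4, 6, 1, 9, 2, 5, 10, 8, 0, 7] =(0 3 1 4 9)(2 6 5)(7 10)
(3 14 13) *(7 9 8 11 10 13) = [0, 1, 2, 14, 4, 5, 6, 9, 11, 8, 13, 10, 12, 3, 7] = (3 14 7 9 8 11 10 13)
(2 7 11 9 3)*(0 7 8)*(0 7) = (2 8 7 11 9 3) = [0, 1, 8, 2, 4, 5, 6, 11, 7, 3, 10, 9]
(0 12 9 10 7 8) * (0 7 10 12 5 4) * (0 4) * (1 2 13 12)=(0 5)(1 2 13 12 9)(7 8)=[5, 2, 13, 3, 4, 0, 6, 8, 7, 1, 10, 11, 9, 12]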